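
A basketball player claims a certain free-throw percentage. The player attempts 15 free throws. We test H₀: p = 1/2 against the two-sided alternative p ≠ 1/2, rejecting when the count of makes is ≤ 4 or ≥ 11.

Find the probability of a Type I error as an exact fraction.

1941/16384

Under H₀, S ~ Binomial(15, 1/2); α is the probability of landing in either tail, P(S ≤ 4) + P(S ≥ 11).
By symmetry, α = 2·P(S ≤ 4) = 2·(1 + 15 + 105 + 455 + 1365)/32768 = 3882/32768 = 1941/16384.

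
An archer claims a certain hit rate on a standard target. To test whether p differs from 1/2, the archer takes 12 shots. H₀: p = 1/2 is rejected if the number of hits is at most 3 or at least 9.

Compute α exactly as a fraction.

α = P(Y ≤ 3 or Y ≥ 9 | p = 1/2), Y ~ Binomial(12, 1/2).
The two tails are symmetric, so α = 2·(1 + 12 + 66 + 220)/2^12 = 598/4096 = 299/2048.

299/2048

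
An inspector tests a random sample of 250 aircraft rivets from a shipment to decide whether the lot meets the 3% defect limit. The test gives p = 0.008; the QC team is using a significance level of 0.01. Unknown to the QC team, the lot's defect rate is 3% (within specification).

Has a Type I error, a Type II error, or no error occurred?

Type I error

The conventional null hypothesis is that the lot's defect rate is 3% (within specification).
Since p = 0.008 < α = 0.01, H₀ is rejected.
H₀ is true (actually the lot's defect rate is 3% (within specification)).
Rejecting a true H₀ is a Type I error.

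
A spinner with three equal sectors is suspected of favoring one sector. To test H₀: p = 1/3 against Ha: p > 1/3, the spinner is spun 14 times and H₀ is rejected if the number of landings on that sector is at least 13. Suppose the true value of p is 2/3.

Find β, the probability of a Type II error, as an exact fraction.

β = P(fail to reject H₀ | Ha true) = P(X ≤ 12 | p = 2/3), X ~ Binomial(14, 2/3).
Summing C(14,j)·(2/3)^j·(1/3)^{14-j} for j = 0..12 gives 4651897/4782969.

4651897/4782969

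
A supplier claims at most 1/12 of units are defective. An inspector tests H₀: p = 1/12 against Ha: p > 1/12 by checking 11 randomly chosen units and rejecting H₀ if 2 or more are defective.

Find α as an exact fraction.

Under H₀, X ~ Binomial(11, 1/12); the Type I error rate is P(X ≥ 2).
Via the complement, α = 1 − Σ_{j=0}^{1} C(11,j)(1/12)^j(11/12)^{11-j} = 86192514733/371504185344.

86192514733/371504185344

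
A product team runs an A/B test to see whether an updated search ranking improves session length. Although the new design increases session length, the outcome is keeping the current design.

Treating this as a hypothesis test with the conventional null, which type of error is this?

The null hypothesis here is that the new design has no effect on session length.
'Keeping the current design' corresponds to failing to reject H₀.
H₀ was not rejected but H₀ is false — a Type II error (false negative).

Type II error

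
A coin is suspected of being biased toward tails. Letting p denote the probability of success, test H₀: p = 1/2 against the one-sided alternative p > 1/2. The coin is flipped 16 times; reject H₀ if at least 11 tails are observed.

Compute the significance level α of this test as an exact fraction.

Under H₀, S ~ Binomial(16, 1/2), and α = P(S ≥ 11).
P(S ≥ 11) = [C(16,11) + C(16,12) + C(16,13) + C(16,14) + C(16,15) + C(16,16)] / 2^16 = (4368 + 1820 + 560 + 120 + 16 + 1) / 65536 = 6885/65536.

6885/65536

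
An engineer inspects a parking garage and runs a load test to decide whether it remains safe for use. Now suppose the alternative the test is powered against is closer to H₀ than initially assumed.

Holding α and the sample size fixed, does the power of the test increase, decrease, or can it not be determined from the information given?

It decreases.

A smaller departure from H₀ means the test statistic under Ha is distributed closer to where it would be under H₀; rejection becomes less likely.
Since power = 1 − β and β increases, power decreases.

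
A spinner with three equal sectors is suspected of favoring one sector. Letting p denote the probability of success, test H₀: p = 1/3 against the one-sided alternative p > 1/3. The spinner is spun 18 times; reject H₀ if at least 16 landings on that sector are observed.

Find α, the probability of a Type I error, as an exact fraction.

The Type I error probability is α = P(Y ≥ 16) computed under H₀, where Y ~ Binomial(18, 1/3).
Summing C(18,j)(1/3)^j(2/3)^{18−j} for j = 16,…,18 gives 649/387420489.

649/387420489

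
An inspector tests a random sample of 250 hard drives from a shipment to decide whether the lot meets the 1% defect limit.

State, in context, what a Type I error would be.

With the conventional null hypothesis that the lot's defect rate is 1% (within specification):
A Type I error is rejecting H₀ when H₀ is true.
Here that means rejecting the lot and scrapping or reworking it when actually the lot's defect rate is 1% (within specification).

A Type I error would mean concluding that the lot's defect rate exceeds 1% when in fact the lot's defect rate is 1% (within specification).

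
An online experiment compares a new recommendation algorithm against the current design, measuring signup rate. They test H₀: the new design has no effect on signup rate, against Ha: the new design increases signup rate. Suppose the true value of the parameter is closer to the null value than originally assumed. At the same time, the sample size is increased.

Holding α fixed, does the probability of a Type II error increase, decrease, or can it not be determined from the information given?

Cannot be determined from the information given.

The first change alone would make β increase; the second alone would make β decrease. Which effect dominates depends on the magnitudes, which are not given.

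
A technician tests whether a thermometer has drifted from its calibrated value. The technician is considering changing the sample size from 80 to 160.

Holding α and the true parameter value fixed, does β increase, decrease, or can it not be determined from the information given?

It decreases.

A larger sample reduces the standard error, pulling the sampling distribution under Ha further from the non-rejection region.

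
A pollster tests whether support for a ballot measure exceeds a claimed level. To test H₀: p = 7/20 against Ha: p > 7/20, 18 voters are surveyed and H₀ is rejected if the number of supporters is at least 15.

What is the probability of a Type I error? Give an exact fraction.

235664205792060577/6553600000000000000000

α = P(reject H₀ | H₀ true) = P(K ≥ 15 | p = 7/20), with K ~ Binomial(18, 7/20).
Summing C(18,j)(7/20)^j(13/20)^{18−j} for j = 15,…,18 gives 235664205792060577/6553600000000000000000.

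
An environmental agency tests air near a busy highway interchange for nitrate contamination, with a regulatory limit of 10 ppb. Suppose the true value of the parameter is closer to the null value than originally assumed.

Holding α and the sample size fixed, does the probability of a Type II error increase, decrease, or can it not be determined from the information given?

A smaller departure from H₀ means the test statistic under Ha is distributed closer to where it would be under H₀; rejection becomes less likely.

It increases.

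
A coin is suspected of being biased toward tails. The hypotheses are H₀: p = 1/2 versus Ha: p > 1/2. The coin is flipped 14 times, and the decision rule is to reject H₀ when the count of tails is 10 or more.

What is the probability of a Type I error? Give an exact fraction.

1471/16384

α = P(reject H₀ | H₀ true) = P(Y ≥ 10 | p = 1/2), with Y ~ Binomial(14, 1/2).
P(Y ≥ 10) = [C(14,10) + C(14,11) + C(14,12) + C(14,13) + C(14,14)] / 2^14 = (1001 + 364 + 91 + 14 + 1) / 16384 = 1471/16384.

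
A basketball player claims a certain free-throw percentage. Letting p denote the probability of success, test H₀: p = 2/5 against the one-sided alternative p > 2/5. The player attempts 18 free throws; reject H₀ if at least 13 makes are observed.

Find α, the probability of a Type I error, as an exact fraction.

The Type I error probability is α = P(Y ≥ 13) computed under H₀, where Y ~ Binomial(18, 2/5).
P(Y ≥ 13) = Σ_{j=13}^{18} C(18,j)·(2/5)^j·(3/5)^{18-j} = 21936406528/3814697265625.

21936406528/3814697265625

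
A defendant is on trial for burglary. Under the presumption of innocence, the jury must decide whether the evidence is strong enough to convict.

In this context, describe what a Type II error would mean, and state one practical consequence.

A Type II error would mean concluding that the defendant is innocent (or at least failing to establish that the defendant is guilty) when in fact the defendant is guilty. Consequence: a guilty person goes free.

With the conventional null hypothesis that the defendant is innocent:
A Type II error is failing to reject H₀ when H₀ is false.
Here that means acquitting the defendant when actually the defendant is guilty.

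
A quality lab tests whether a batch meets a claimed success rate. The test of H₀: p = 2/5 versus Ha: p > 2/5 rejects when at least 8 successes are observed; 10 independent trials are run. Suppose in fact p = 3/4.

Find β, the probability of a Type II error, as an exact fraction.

124363/262144

Under the alternative p = 3/4, Y ~ Binomial(10, 3/4); β is the probability the test does not reject, P(Y < 8).
Equivalently, β = 1 − P(Y ≥ 8) = 124363/262144.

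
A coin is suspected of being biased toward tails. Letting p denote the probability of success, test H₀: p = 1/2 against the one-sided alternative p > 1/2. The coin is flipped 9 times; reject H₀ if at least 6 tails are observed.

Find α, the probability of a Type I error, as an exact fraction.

Under H₀, X ~ Binomial(9, 1/2), and α = P(X ≥ 6).
That's C(9,6) + C(9,7) + C(9,8) + C(9,9) over 2^9, i.e. (84 + 36 + 9 + 1)/512 = 130/512 = 65/256.

65/256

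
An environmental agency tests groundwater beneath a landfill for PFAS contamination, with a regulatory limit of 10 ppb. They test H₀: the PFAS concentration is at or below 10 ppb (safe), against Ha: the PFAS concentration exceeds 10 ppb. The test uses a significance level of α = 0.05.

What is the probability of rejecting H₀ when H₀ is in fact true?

0.05

The significance level α is, by definition, the probability of a Type I error — P(reject H₀ | H₀ true).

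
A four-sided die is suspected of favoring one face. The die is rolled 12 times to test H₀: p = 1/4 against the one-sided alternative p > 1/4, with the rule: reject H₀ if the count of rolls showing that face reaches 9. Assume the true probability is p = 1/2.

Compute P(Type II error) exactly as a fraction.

3797/4096

β = P(fail to reject H₀ | Ha true) = P(Y ≤ 8 | p = 1/2), Y ~ Binomial(12, 1/2).
Adding the binomial probabilities P(Y=0)+…+P(Y=8) at p = 1/2 gives 3797/4096.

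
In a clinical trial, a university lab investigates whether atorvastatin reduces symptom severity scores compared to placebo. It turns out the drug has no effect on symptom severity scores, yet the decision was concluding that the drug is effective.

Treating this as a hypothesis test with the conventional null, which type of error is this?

The null hypothesis here is that the drug has no effect on symptom severity scores.
'Concluding that the drug is effective' corresponds to rejecting H₀.
H₀ was rejected but H₀ is true — a Type I error (false positive).

Type I error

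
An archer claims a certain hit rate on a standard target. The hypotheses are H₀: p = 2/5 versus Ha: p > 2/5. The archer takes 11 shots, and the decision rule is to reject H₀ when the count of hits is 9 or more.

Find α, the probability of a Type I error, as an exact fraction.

57856/9765625

The Type I error probability is α = P(Y ≥ 9) computed under H₀, where Y ~ Binomial(11, 2/5).
Adding the binomial terms for j = 9 through 11 with p = 2/5 yields 57856/9765625.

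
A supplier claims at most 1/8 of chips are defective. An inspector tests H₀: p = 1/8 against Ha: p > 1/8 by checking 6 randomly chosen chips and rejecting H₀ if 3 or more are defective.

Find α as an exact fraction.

3819/131072

Under H₀, K ~ Binomial(6, 1/8); the Type I error rate is P(K ≥ 3).
Computing the lower-tail complement: 1 − 127253/131072 = 3819/131072.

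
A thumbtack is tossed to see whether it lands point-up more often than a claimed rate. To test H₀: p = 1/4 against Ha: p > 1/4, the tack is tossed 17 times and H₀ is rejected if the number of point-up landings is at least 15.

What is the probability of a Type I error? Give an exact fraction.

Under H₀, K ~ Binomial(17, 1/4), and α = P(K ≥ 15).
P(K ≥ 15) = Σ_{j=15}^{17} C(17,j)·(1/4)^j·(3/4)^{17-j} = 319/4294967296.

319/4294967296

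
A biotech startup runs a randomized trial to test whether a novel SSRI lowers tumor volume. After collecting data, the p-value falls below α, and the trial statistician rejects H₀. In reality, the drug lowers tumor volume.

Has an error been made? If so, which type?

The conventional null hypothesis here is that the drug has no effect on tumor volume.
The test rejected a false H₀ — the decision matches the true state.

No error — this is a correct decision.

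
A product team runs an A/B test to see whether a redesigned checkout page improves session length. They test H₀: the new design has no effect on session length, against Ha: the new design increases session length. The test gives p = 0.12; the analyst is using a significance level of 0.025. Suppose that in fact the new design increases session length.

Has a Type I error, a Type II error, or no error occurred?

Since p = 0.12 ≥ α = 0.025, H₀ is not rejected.
H₀ is false (actually the new design increases session length).
Failing to reject a false H₀ is a Type II error.

Type II error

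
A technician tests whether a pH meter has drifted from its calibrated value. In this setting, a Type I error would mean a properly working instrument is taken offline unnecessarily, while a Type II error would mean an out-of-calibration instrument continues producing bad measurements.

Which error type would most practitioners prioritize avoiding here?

The Type II consequence (an out-of-calibration instrument continues producing bad measurements) is more severe than the Type I consequence (a properly working instrument is taken offline unnecessarily).

Type II error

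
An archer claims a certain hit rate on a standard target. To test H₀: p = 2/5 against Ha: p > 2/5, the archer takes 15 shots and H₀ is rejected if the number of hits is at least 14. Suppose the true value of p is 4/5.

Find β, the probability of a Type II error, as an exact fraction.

Under the alternative p = 4/5, Y ~ Binomial(15, 4/5); β is the probability the test does not reject, P(Y < 14).
Adding the binomial probabilities P(Y=0)+…+P(Y=13) at p = 4/5 gives 25417304461/30517578125.

25417304461/30517578125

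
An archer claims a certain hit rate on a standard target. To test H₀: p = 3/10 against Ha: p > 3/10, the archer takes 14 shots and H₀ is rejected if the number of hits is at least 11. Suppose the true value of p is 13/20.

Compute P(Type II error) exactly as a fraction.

638569946045404807/819200000000000000

β = P(fail to reject H₀ | Ha true) = P(X ≤ 10 | p = 13/20), X ~ Binomial(14, 13/20).
Equivalently, β = 1 − P(X ≥ 11) = 638569946045404807/819200000000000000.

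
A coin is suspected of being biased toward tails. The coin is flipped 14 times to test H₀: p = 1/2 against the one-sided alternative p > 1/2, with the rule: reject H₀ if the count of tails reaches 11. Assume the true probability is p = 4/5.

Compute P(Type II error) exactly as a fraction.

1842102761/6103515625

Under the alternative p = 4/5, Y ~ Binomial(14, 4/5); β is the probability the test does not reject, P(Y < 11).
Equivalently, β = 1 − P(Y ≥ 11) = 1842102761/6103515625.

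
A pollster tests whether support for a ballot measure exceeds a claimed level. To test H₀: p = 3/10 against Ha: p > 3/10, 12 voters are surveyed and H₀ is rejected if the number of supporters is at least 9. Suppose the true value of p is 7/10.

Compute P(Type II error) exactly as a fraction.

Under the alternative p = 7/10, X ~ Binomial(12, 7/10); β is the probability the test does not reject, P(X < 9).
Adding the binomial probabilities P(X=0)+…+P(X=8) at p = 7/10 gives 101496845313/200000000000.

101496845313/200000000000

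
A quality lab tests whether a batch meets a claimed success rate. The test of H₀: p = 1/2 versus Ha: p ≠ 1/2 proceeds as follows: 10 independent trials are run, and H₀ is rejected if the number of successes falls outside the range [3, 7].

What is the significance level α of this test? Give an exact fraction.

α = P(S ≤ 2 or S ≥ 8 | p = 1/2), S ~ Binomial(10, 1/2).
Each tail has probability (1 + 10 + 45)/1024; doubling gives α = 112/1024 = 7/64.

7/64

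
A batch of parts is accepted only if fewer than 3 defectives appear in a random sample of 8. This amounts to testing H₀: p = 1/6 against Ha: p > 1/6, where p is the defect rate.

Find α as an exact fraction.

75497/559872

The significance level is the probability, assuming p = 1/6, of seeing 3 or more defectives in 8 draws.
α = 1 − P(X ≤ 2) = 1 − 484375/559872 = 75497/559872.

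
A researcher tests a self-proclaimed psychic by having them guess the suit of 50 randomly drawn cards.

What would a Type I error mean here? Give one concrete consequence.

With the conventional null hypothesis that the subject is guessing at random (p = 1/4):
A Type I error is rejecting H₀ when H₀ is true.
Here that means concluding the subject has some ability beyond chance when actually the subject is guessing at random (p = 1/4).

A Type I error would mean concluding that the subject performs better than chance when in fact the subject is guessing at random (p = 1/4). Consequence: a lucky guesser is credited with psychic ability.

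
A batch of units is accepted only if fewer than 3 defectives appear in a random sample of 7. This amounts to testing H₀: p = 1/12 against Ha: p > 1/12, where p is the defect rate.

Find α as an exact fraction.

The significance level is the probability, assuming p = 1/12, of seeing 3 or more defectives in 7 draws.
Computing the lower-tail complement: 1 − 11756723/11943936 = 187213/11943936.

187213/11943936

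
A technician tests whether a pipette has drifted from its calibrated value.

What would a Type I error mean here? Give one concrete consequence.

A Type I error would mean concluding that the instrument has drifted out of calibration when in fact the instrument is correctly calibrated. Consequence: a properly working instrument is taken offline unnecessarily.

With the conventional null hypothesis that the instrument is correctly calibrated:
A Type I error is rejecting H₀ when H₀ is true.
Here that means pulling the instrument for recalibration when actually the instrument is correctly calibrated.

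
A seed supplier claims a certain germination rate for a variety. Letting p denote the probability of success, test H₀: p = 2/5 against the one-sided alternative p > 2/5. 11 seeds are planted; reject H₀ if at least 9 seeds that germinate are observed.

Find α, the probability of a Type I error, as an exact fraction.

Under H₀, Y ~ Binomial(11, 2/5), and α = P(Y ≥ 9).
Summing C(11,j)(2/5)^j(3/5)^{11−j} for j = 9,…,11 gives 57856/9765625.

57856/9765625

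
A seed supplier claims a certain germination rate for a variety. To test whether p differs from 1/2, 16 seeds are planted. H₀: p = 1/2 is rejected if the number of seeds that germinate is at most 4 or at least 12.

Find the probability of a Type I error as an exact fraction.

2517/32768

α = P(S ≤ 4 or S ≥ 12 | p = 1/2), S ~ Binomial(16, 1/2).
The two tails are symmetric, so α = 2·(1 + 16 + 120 + 560 + 1820)/2^16 = 5034/65536 = 2517/32768.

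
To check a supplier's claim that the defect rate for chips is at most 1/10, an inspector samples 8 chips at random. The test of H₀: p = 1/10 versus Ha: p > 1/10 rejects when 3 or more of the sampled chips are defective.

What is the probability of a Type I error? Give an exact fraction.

3809179/100000000

α = P(reject H₀ | H₀ true) = P(X ≥ 3 | p = 1/10), X ~ Binomial(8, 1/10).
α = 1 − P(X ≤ 2) = 1 − 96190821/100000000 = 3809179/100000000.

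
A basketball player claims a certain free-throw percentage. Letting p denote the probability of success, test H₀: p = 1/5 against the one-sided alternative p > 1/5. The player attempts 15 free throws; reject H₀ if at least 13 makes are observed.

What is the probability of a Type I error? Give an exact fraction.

Under H₀, Y ~ Binomial(15, 1/5), and α = P(Y ≥ 13).
P(Y ≥ 13) = Σ_{j=13}^{15} C(15,j)·(1/5)^j·(4/5)^{15-j} = 1741/30517578125.

1741/30517578125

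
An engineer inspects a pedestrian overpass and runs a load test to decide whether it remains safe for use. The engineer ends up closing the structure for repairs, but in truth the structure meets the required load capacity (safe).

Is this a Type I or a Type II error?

The null hypothesis here is that the structure meets the required load capacity (safe).
'Closing the structure for repairs' corresponds to rejecting H₀.
H₀ was rejected but H₀ is true — a Type I error (false positive).

Type I error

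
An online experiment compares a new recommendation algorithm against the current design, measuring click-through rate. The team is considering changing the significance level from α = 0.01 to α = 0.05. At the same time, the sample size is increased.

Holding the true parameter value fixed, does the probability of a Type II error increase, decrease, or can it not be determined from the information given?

It decreases.

With a larger α the critical value moves toward the center, so more of the Ha sampling distribution lies in the rejection region. Increasing n separates the H₀ and Ha sampling distributions, so under Ha fewer outcomes land in the acceptance region. Both changes push β in the same direction.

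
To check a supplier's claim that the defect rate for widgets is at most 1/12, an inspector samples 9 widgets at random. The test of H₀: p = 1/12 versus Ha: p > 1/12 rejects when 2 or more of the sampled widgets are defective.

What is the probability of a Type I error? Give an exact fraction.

The significance level is the probability, assuming p = 1/12, of seeing 2 or more defectives in 9 draws.
Via the complement, α = 1 − Σ_{j=0}^{1} C(9,j)(1/12)^j(11/12)^{9-j} = 218150683/1289945088.

218150683/1289945088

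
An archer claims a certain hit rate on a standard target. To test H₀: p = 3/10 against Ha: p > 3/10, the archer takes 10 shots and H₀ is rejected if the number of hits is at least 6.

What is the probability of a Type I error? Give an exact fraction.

α = P(reject H₀ | H₀ true) = P(X ≥ 6 | p = 3/10), with X ~ Binomial(10, 3/10).
Adding the binomial terms for j = 6 through 10 with p = 3/10 yields 236744937/5000000000.

236744937/5000000000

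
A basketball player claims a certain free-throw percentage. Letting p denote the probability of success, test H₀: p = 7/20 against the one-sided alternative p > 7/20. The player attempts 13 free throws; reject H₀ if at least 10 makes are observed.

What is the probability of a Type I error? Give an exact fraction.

Under H₀, K ~ Binomial(13, 7/20), and α = P(K ≥ 10).
Summing C(13,j)(7/20)^j(13/20)^{13−j} for j = 10,…,13 gives 5149806264519/2048000000000000.

5149806264519/2048000000000000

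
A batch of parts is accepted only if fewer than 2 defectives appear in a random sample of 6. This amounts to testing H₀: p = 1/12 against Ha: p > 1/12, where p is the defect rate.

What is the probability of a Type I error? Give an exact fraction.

α = P(reject H₀ | H₀ true) = P(X ≥ 2 | p = 1/12), X ~ Binomial(6, 1/12).
Computing the lower-tail complement: 1 − 2737867/2985984 = 248117/2985984.

248117/2985984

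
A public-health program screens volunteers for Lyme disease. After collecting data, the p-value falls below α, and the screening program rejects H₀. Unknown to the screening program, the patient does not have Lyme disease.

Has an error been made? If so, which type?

Type I error

The conventional null hypothesis here is that the patient does not have Lyme disease.
H₀ was rejected, but H₀ is actually true.
Rejecting a true null hypothesis is a Type I error (false positive).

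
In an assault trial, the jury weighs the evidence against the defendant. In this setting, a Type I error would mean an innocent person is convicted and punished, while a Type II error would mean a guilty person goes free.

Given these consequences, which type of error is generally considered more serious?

Type I error

The Type I consequence (an innocent person is convicted and punished) is more severe than the Type II consequence (a guilty person goes free).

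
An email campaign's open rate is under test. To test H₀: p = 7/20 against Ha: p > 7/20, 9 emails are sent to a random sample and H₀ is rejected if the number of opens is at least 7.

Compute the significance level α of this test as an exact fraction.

The Type I error probability is α = P(X ≥ 7) computed under H₀, where X ~ Binomial(9, 7/20).
Adding the binomial terms for j = 7 through 9 with p = 7/20 yields 715658867/64000000000.

715658867/64000000000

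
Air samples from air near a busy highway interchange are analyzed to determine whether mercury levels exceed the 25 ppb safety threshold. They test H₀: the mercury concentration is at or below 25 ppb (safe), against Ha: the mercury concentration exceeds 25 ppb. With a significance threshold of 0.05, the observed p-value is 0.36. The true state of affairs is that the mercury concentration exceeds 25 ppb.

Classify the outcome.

Type II error

Since p = 0.36 ≥ α = 0.05, H₀ is not rejected.
H₀ is false (actually the mercury concentration exceeds 25 ppb).
Failing to reject a false H₀ is a Type II error.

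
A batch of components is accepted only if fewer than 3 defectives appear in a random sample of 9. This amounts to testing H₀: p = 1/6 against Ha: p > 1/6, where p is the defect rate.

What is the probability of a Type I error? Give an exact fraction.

Under H₀, X ~ Binomial(9, 1/6); the Type I error rate is P(X ≥ 3).
Computing the lower-tail complement: 1 − 4140625/5038848 = 898223/5038848.

898223/5038848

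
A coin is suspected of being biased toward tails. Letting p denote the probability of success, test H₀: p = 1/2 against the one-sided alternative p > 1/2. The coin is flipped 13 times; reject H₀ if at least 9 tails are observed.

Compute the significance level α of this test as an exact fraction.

1093/8192

α = P(reject H₀ | H₀ true) = P(S ≥ 9 | p = 1/2), with S ~ Binomial(13, 1/2).
Summing the upper tail: (715 + 286 + 78 + 13 + 1) / 2^13 = 1093/8192.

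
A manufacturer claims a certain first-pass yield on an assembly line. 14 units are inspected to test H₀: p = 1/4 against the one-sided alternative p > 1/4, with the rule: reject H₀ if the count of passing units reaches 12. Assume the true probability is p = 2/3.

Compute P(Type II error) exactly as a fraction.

Under the alternative p = 2/3, Y ~ Binomial(14, 2/3); β is the probability the test does not reject, P(Y < 12).
Adding the binomial probabilities P(Y=0)+…+P(Y=11) at p = 2/3 gives 1426387/1594323.

1426387/1594323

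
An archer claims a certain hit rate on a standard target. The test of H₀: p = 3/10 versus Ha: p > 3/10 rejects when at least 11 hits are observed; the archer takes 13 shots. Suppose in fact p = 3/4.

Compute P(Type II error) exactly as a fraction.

Under the alternative p = 3/4, S ~ Binomial(13, 3/4); β is the probability the test does not reject, P(S < 11).
Adding the binomial probabilities P(S=0)+…+P(S=10) at p = 3/4 gives 22394171/33554432.

22394171/33554432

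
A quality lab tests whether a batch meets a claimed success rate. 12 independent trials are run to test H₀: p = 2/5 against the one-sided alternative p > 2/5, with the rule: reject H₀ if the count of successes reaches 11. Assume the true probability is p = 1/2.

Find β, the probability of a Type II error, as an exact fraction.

A Type II error is failing to reject when Ha holds: with p = 1/2, β = P(K ≤ 10).
Summing C(12,j)·(1/2)^j·(1/2)^{12-j} for j = 0..10 gives 4083/4096.

4083/4096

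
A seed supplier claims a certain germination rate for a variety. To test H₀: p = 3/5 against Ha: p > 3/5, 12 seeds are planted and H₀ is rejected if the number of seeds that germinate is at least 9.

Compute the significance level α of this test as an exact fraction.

11002797/48828125

The Type I error probability is α = P(X ≥ 9) computed under H₀, where X ~ Binomial(12, 3/5).
Adding the binomial terms for j = 9 through 12 with p = 3/5 yields 11002797/48828125.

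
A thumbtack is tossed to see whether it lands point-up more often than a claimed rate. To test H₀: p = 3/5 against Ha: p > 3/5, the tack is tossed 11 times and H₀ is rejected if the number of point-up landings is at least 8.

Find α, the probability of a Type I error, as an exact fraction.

Under H₀, S ~ Binomial(11, 3/5), and α = P(S ≥ 8).
Summing C(11,j)(3/5)^j(2/5)^{11−j} for j = 8,…,11 gives 2893401/9765625.

2893401/9765625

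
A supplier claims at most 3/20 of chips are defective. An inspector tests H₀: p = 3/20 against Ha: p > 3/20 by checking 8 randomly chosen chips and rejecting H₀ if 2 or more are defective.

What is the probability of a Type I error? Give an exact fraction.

8776114407/25600000000

Under H₀, Y ~ Binomial(8, 3/20); the Type I error rate is P(Y ≥ 2).
Computing the lower-tail complement: 1 − 16823885593/25600000000 = 8776114407/25600000000.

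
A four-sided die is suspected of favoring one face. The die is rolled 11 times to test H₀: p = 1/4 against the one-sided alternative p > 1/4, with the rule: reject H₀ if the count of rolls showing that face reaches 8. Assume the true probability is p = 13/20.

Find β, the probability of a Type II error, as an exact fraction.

A Type II error is failing to reject when Ha holds: with p = 13/20, β = P(S ≤ 7).
Summing C(11,j)·(13/20)^j·(7/20)^{11-j} for j = 0..7 gives 2941183244209/5120000000000.

2941183244209/5120000000000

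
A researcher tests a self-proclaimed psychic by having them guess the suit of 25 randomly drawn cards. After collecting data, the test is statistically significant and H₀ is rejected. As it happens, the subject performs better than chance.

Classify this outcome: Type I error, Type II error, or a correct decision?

The conventional null hypothesis here is that the subject is guessing at random (p = 1/4).
The test rejected a false H₀ — the decision matches the true state.

No error — this is a correct decision.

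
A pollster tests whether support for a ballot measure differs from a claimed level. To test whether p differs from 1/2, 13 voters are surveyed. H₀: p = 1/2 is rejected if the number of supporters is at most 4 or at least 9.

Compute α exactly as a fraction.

α = P(X ≤ 4 or X ≥ 9 | p = 1/2), X ~ Binomial(13, 1/2).
Each tail has probability (1 + 13 + 78 + 286 + 715)/8192; doubling gives α = 2186/8192 = 1093/4096.

1093/4096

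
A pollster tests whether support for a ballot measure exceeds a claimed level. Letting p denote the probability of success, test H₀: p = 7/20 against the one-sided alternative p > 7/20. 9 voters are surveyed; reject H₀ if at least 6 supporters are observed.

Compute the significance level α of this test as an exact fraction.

6859289647/128000000000

α = P(reject H₀ | H₀ true) = P(X ≥ 6 | p = 7/20), with X ~ Binomial(9, 7/20).
Adding the binomial terms for j = 6 through 9 with p = 7/20 yields 6859289647/128000000000.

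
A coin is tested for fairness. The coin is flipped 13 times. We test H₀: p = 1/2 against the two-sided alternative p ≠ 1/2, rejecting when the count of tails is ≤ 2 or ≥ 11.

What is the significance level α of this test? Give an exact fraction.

23/1024

The significance level is the null-hypothesis probability of the rejection region {≤2} ∪ {≥11}.
Each tail has probability (1 + 13 + 78)/8192; doubling gives α = 184/8192 = 23/1024.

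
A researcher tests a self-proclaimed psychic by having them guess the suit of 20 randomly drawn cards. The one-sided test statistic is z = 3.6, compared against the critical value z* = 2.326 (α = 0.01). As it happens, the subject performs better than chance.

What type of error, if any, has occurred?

The conventional null hypothesis is that the subject is guessing at random (p = 1/4).
Since z = 3.6 > z* = 2.326, H₀ is rejected.
H₀ is false (actually the subject performs better than chance).
The decision matches the true state — no error.

Neither — the decision is correct.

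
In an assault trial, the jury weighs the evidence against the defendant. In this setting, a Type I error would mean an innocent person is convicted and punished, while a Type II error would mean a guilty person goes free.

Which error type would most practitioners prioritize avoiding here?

Type I error

The Type I consequence (an innocent person is convicted and punished) is more severe than the Type II consequence (a guilty person goes free).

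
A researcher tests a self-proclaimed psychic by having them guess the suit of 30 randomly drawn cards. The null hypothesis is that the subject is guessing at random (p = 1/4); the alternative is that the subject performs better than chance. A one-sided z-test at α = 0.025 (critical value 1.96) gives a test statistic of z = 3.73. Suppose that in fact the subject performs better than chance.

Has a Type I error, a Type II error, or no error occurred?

Since z = 3.73 > z* = 1.96, H₀ is rejected.
H₀ is false (actually the subject performs better than chance).
The decision matches the true state — no error.

No error — this is a correct decision.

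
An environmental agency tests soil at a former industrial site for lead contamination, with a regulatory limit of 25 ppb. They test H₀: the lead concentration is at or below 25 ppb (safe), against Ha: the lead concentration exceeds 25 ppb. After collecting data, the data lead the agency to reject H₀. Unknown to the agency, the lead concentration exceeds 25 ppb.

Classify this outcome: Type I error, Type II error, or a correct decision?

The test rejected a false H₀ — the decision matches the true state.

Neither — the decision is correct.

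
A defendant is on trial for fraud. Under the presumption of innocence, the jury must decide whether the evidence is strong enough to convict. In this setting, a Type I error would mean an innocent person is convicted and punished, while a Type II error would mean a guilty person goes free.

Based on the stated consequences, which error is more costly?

Type I error

The Type I consequence (an innocent person is convicted and punished) is more severe than the Type II consequence (a guilty person goes free).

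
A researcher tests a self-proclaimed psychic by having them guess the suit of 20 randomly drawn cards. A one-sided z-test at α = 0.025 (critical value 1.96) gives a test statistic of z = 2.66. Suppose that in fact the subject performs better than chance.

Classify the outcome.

No error — this is a correct decision.

The conventional null hypothesis is that the subject is guessing at random (p = 1/4).
Since z = 2.66 > z* = 1.96, H₀ is rejected.
H₀ is false (actually the subject performs better than chance).
The decision matches the true state — no error.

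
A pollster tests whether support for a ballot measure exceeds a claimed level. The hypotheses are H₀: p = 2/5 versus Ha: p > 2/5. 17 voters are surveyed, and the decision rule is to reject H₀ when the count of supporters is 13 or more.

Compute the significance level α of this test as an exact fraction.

384729088/152587890625

α = P(reject H₀ | H₀ true) = P(X ≥ 13 | p = 2/5), with X ~ Binomial(17, 2/5).
P(X ≥ 13) = Σ_{j=13}^{17} C(17,j)·(2/5)^j·(3/5)^{17-j} = 384729088/152587890625.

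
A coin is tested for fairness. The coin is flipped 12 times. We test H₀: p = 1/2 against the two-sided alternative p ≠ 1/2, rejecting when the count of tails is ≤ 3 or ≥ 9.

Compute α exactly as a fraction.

299/2048

Under H₀, S ~ Binomial(12, 1/2); α is the probability of landing in either tail, P(S ≤ 3) + P(S ≥ 9).
The two tails are symmetric, so α = 2·(1 + 12 + 66 + 220)/2^12 = 598/4096 = 299/2048.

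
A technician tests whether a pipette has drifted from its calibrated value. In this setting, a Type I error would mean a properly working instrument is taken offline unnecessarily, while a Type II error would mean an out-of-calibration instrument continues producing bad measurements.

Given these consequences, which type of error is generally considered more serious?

The Type II consequence (an out-of-calibration instrument continues producing bad measurements) is more severe than the Type I consequence (a properly working instrument is taken offline unnecessarily).

Type II error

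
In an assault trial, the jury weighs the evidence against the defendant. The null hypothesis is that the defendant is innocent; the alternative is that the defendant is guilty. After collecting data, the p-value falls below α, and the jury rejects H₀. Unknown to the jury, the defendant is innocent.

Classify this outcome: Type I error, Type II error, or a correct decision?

H₀ was rejected, but H₀ is actually true.
Rejecting a true null hypothesis is a Type I error (false positive).

Type I error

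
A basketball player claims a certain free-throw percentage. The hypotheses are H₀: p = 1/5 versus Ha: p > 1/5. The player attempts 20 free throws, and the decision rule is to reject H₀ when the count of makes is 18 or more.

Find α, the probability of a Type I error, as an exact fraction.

The Type I error probability is α = P(S ≥ 18) computed under H₀, where S ~ Binomial(20, 1/5).
P(S ≥ 18) = Σ_{j=18}^{20} C(20,j)·(1/5)^j·(4/5)^{20-j} = 3121/95367431640625.

3121/95367431640625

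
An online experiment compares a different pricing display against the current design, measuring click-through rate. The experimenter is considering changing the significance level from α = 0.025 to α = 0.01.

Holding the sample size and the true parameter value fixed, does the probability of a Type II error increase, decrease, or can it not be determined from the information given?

A smaller α moves the rejection region further into the tail. With the alternative true, more outcomes now fall outside the rejection region, so failing to reject becomes more likely.

It increases.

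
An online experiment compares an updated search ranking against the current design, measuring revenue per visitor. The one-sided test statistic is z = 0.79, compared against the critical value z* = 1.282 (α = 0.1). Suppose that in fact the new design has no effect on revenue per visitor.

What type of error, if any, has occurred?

Neither — the decision is correct.

The conventional null hypothesis is that the new design has no effect on revenue per visitor.
Since z = 0.79 ≤ z* = 1.282, H₀ is not rejected.
H₀ is true (actually the new design has no effect on revenue per visitor).
The decision matches the true state — no error.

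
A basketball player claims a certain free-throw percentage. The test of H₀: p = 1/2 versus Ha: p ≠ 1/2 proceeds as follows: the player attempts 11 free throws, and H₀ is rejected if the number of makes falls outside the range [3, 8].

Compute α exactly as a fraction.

67/1024

α = P(X ≤ 2 or X ≥ 9 | p = 1/2), X ~ Binomial(11, 1/2).
The two tails are symmetric, so α = 2·(1 + 11 + 55)/2^11 = 134/2048 = 67/1024.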